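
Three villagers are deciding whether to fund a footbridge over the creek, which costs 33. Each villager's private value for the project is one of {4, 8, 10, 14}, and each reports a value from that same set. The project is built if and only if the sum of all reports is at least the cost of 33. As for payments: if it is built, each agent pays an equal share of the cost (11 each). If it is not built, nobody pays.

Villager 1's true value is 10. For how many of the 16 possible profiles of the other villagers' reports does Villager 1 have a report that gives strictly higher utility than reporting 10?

3

Others report (10, 14): truth gives -1; report 4 gives 0 > -1. Violating.
Others report (14, 10): truth gives -1; report 4 gives 0 > -1. Violating.
Others report (14, 14): truth gives -1; report 4 gives 0 > -1. Violating.
Others report (4, 4): truth gives 0; no alternative beats it.
Others report (4, 8): truth gives 0; no alternative beats it.
(Checking all 16 profiles: 3 have a profitable deviation, 13 do not.)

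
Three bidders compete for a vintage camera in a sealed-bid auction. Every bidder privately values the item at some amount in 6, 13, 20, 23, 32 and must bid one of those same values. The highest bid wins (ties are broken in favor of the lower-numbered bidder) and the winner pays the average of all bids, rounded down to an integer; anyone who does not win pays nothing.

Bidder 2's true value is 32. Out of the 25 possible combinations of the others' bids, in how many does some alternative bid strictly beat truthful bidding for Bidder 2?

12

Others bid (6, 6): truth gives 18; bid 13 gives 24 > 18. Violating.
Others bid (6, 13): truth gives 15; bid 13 gives 22 > 15. Violating.
Others bid (6, 20): truth gives 13; bid 20 gives 17 > 13. Violating.
Others bid (6, 23): truth gives 12; bid 23 gives 15 > 12. Violating.
Others bid (6, 32): truth gives 9; no alternative beats it.
Others bid (13, 32): truth gives 7; no alternative beats it.
(Checking all 25 profiles: 12 have a profitable deviation, 13 do not.)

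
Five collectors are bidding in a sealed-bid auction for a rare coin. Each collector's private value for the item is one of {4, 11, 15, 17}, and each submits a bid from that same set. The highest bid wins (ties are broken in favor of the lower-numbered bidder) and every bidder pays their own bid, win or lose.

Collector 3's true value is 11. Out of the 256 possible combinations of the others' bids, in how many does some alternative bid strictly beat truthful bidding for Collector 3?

Others bid (4, 4, 4, 15): truth gives -11; bid 4 gives -4 > -11. Violating.
Others bid (4, 4, 4, 17): truth gives -11; bid 4 gives -4 > -11. Violating.
Others bid (4, 4, 11, 15): truth gives -11; bid 4 gives -4 > -11. Violating.
Others bid (4, 4, 11, 17): truth gives -11; bid 4 gives -4 > -11. Violating.
Others bid (4, 4, 4, 4): truth gives 0; no alternative beats it.
Others bid (4, 4, 4, 11): truth gives 0; no alternative beats it.
(Checking all 256 profiles: 252 have a profitable deviation, 4 do not.)

252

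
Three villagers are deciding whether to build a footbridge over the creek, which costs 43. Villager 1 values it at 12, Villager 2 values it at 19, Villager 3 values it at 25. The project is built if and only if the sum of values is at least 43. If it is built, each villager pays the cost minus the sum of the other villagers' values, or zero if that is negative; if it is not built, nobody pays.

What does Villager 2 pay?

Total value 56 ≥ cost 43, so the project is built.
The other villagers' values sum to 37.
Cost minus that sum is 43 - 37 = 6.

6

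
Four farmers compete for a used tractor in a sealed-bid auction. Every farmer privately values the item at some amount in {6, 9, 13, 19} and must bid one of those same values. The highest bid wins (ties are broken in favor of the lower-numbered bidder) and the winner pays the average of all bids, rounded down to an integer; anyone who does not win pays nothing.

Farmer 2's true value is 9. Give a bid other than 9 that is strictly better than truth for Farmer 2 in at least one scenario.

13

Suppose Farmer 1 bids 9, Farmer 3 bids 6 and Farmer 4 bids 6.
Bid 9: loses, pays 0, utility 0.
Bid 13: wins, pays 8, utility 9 - 8 = 1.
So bidding 13 beats truth here (1 > 0).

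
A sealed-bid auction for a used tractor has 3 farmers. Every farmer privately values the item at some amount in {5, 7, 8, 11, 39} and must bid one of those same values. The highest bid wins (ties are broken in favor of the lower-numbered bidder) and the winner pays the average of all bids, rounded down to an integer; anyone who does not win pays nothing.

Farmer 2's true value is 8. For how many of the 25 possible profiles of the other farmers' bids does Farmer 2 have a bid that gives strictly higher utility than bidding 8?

1

Others bid (5, 5): truth gives 2; bid 7 gives 3 > 2. Violating.
Others bid (5, 7): truth gives 2; no alternative beats it.
Others bid (5, 8): truth gives 1; no alternative beats it.
(Checking all 25 profiles: 1 has a profitable deviation, 24 do not.)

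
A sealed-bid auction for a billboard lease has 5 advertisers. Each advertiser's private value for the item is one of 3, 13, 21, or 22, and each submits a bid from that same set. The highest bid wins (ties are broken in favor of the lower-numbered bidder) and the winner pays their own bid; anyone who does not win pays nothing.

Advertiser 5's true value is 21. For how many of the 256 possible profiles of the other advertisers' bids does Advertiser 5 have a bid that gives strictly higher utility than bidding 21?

Others bid (3, 3, 3, 3): truth gives 0; bid 13 gives 8 > 0. Violating.
Others bid (3, 3, 3, 13): truth gives 0; no alternative beats it.
Others bid (3, 3, 3, 21): truth gives 0; no alternative beats it.
(Checking all 256 profiles: 1 has a profitable deviation, 255 do not.)

1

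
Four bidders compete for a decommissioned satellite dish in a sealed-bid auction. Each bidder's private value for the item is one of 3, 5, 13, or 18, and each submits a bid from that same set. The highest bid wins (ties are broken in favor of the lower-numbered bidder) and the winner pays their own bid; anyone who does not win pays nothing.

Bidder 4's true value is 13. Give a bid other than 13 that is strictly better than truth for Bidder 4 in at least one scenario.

5

Suppose Bidder 1 bids 3, Bidder 2 bids 3 and Bidder 3 bids 3.
Bid 13: wins, pays 13, utility 13 - 13 = 0.
Bid 5: wins, pays 5, utility 13 - 5 = 8.
So bidding 5 beats truth here (8 > 0).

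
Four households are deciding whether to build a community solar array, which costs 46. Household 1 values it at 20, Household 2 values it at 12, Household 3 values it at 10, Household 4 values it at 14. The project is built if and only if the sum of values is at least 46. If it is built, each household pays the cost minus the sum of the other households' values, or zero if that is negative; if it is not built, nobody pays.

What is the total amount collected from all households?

Total value 56 ≥ cost 46, so it is built.
Household 1: others sum to 36; max(0, 46 - 36) = 10.
Household 2: others sum to 44; max(0, 46 - 44) = 2.
Household 3: others sum to 46; max(0, 46 - 46) = 0.
Household 4: others sum to 42; max(0, 46 - 42) = 4.
Total collected = 10 + 2 + 0 + 4 = 16.

16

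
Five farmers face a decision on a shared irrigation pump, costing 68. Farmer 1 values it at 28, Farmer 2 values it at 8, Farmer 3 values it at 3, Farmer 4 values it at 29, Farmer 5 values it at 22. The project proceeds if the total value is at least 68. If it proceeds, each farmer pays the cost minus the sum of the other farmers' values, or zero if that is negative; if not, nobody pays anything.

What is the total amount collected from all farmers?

13

Total value 90 ≥ cost 68, so it is built.
Farmer 1: others sum to 62; max(0, 68 - 62) = 6.
Farmer 2: others sum to 82; max(0, 68 - 82) = 0.
Farmer 3: others sum to 87; max(0, 68 - 87) = 0.
Farmer 4: others sum to 61; max(0, 68 - 61) = 7.
Farmer 5: others sum to 68; max(0, 68 - 68) = 0.
Total collected = 6 + 0 + 0 + 7 + 0 = 13.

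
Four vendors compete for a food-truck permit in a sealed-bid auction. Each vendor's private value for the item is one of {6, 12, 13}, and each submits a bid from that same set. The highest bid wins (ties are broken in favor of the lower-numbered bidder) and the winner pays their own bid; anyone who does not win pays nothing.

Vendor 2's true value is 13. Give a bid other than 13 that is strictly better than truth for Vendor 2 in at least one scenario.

12

Suppose Vendor 1 bids 6, Vendor 3 bids 6 and Vendor 4 bids 6.
Bid 13: wins, pays 13, utility 13 - 13 = 0.
Bid 12: wins, pays 12, utility 13 - 12 = 1.
So bidding 12 beats truth here (1 > 0).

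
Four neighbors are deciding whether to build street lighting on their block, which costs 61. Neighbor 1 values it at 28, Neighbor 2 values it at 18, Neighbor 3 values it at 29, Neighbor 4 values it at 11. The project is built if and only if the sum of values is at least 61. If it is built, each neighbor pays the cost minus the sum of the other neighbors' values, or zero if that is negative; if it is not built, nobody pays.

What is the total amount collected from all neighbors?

7

Total value 86 ≥ cost 61, so it is built.
Neighbor 1: others sum to 58; max(0, 61 - 58) = 3.
Neighbor 2: others sum to 68; max(0, 61 - 68) = 0.
Neighbor 3: others sum to 57; max(0, 61 - 57) = 4.
Neighbor 4: others sum to 75; max(0, 61 - 75) = 0.
Total collected = 3 + 0 + 4 + 0 = 7.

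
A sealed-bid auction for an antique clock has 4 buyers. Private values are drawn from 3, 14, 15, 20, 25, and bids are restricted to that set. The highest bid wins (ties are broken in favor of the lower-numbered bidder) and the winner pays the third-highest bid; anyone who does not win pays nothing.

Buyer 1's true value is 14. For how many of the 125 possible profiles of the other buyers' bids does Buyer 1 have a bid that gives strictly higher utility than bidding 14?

Others bid (3, 3, 15): truth gives 0; bid 15 gives 11 > 0. Violating.
Others bid (3, 3, 20): truth gives 0; bid 20 gives 11 > 0. Violating.
Others bid (3, 3, 25): truth gives 0; bid 25 gives 11 > 0. Violating.
Others bid (3, 15, 3): truth gives 0; bid 15 gives 11 > 0. Violating.
Others bid (3, 3, 3): truth gives 11; no alternative beats it.
Others bid (3, 3, 14): truth gives 11; no alternative beats it.
(Checking all 125 profiles: 9 have a profitable deviation, 116 do not.)

9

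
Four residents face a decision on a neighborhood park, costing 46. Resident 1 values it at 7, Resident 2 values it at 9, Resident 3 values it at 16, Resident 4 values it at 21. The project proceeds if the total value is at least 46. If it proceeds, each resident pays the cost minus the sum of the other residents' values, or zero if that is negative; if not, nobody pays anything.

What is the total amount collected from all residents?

25

Total value 53 ≥ cost 46, so it is built.
Resident 1: others sum to 46; max(0, 46 - 46) = 0.
Resident 2: others sum to 44; max(0, 46 - 44) = 2.
Resident 3: others sum to 37; max(0, 46 - 37) = 9.
Resident 4: others sum to 32; max(0, 46 - 32) = 14.
Total collected = 0 + 2 + 9 + 14 = 25.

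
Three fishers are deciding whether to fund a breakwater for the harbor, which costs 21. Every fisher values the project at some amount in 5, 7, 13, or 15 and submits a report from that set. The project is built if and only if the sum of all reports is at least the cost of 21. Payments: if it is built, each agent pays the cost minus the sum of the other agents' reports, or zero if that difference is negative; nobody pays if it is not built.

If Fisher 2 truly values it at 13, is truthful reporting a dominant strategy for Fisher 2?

Yes

Check each profile of the others' reports and compare truth against every alternative report.
Others report (7, 15): truth gives 13, best alternative gives 13.
Others report (13, 13): truth gives 13, best alternative gives 13.
Others report (13, 15): truth gives 13, best alternative gives 13.
Others report (15, 7): truth gives 13, best alternative gives 13.
Others report (15, 13): truth gives 13, best alternative gives 13.
Others report (15, 15): truth gives 13, best alternative gives 13.
(Remaining 10 profiles checked similarly; truth is weakly best in each.)
In every case the truthful report is at least as good as any alternative, so it is a dominant strategy.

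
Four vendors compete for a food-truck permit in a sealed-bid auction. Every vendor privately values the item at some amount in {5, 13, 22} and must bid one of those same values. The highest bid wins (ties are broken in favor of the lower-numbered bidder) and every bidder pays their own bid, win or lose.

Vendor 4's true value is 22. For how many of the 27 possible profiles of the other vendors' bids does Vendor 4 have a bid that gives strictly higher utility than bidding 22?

20

Others bid (5, 5, 5): truth gives 0; bid 13 gives 9 > 0. Violating.
Others bid (5, 5, 22): truth gives -22; bid 5 gives -5 > -22. Violating.
Others bid (5, 13, 22): truth gives -22; bid 5 gives -5 > -22. Violating.
Others bid (5, 22, 5): truth gives -22; bid 5 gives -5 > -22. Violating.
Others bid (5, 5, 13): truth gives 0; no alternative beats it.
Others bid (5, 13, 5): truth gives 0; no alternative beats it.
(Checking all 27 profiles: 20 have a profitable deviation, 7 do not.)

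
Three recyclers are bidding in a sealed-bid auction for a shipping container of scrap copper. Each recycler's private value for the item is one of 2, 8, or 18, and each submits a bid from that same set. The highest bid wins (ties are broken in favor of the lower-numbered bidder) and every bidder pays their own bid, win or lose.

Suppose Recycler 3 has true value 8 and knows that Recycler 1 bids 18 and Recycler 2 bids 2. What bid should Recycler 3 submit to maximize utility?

2

Bid 2: loses but pays 2, utility -2.
Bid 8: loses but pays 8, utility -8.
Bid 18: loses but pays 18, utility -18.
The best choice is 2 with utility -2.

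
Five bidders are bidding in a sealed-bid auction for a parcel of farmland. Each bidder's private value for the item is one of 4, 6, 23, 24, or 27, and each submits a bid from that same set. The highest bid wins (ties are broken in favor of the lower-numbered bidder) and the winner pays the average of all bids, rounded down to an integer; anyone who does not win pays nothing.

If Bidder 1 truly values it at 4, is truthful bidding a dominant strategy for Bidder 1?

Yes

Check each profile of the others' bids and compare truth against every alternative bid.
Others bid (6, 6, 6, 6): truth gives 0, best alternative gives -2.
Others bid (4, 4, 6, 6): truth gives 0, best alternative gives -1.
Others bid (4, 6, 4, 6): truth gives 0, best alternative gives -1.
Others bid (4, 6, 6, 4): truth gives 0, best alternative gives -1.
Others bid (4, 6, 6, 6): truth gives 0, best alternative gives -1.
Others bid (6, 4, 4, 6): truth gives 0, best alternative gives -1.
(Remaining 619 profiles checked similarly; truth is weakly best in each.)
In every case the truthful bid is at least as good as any alternative, so it is a dominant strategy.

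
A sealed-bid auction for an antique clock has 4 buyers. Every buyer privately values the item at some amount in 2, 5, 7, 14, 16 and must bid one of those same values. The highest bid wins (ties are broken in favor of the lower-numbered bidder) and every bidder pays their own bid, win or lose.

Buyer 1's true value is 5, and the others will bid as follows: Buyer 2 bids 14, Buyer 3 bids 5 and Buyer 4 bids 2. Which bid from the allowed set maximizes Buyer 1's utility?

Bid 2: loses but pays 2, utility -2.
Bid 5: loses but pays 5, utility -5.
Bid 7: loses but pays 7, utility -7.
Bid 14: wins, pays 14, utility 5 - 14 = -9.
Bid 16: wins, pays 16, utility 5 - 16 = -11.
The best choice is 2 with utility -2.

2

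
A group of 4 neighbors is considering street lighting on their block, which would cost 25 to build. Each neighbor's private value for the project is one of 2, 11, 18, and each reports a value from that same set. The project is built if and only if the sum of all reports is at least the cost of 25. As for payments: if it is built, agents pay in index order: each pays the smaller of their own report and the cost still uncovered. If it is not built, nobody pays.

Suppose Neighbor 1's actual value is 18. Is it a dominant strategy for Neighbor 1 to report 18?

Consider the case where Neighbor 2 reports 2, Neighbor 3 reports 2 and Neighbor 4 reports 11.
Truthful report 18: project built, pays 18, utility 18 - 18 = 0.
Report 11 instead: project built, pays 11, utility 18 - 11 = 7.
Since 7 > 0, reporting 11 is strictly better here, so truthful reporting is not dominant.

No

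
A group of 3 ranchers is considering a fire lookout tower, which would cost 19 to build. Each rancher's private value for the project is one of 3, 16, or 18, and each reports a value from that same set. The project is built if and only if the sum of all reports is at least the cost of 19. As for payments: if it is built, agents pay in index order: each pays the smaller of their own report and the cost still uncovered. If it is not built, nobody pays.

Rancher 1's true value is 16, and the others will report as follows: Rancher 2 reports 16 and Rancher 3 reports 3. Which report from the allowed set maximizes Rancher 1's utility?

3

Report 3: project built, pays 3, utility 16 - 3 = 13.
Report 16: project built, pays 16, utility 16 - 16 = 0.
Report 18: project built, pays 18, utility 16 - 18 = -2.
The best choice is 3 with utility 13.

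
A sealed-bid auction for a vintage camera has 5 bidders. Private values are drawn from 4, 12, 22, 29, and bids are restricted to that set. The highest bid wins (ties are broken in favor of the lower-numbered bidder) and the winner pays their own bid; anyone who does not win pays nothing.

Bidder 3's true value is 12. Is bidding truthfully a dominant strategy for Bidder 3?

Yes

Check each profile of the others' bids and compare truth against every alternative bid.
Others bid (4, 4, 4, 4): truth gives 0, best alternative gives 0.
Others bid (4, 4, 4, 12): truth gives 0, best alternative gives 0.
Others bid (4, 4, 4, 22): truth gives 0, best alternative gives 0.
Others bid (4, 4, 4, 29): truth gives 0, best alternative gives 0.
Others bid (4, 4, 12, 4): truth gives 0, best alternative gives 0.
Others bid (4, 4, 12, 12): truth gives 0, best alternative gives 0.
(Remaining 250 profiles checked similarly; truth is weakly best in each.)
In every case the truthful bid is at least as good as any alternative, so it is a dominant strategy.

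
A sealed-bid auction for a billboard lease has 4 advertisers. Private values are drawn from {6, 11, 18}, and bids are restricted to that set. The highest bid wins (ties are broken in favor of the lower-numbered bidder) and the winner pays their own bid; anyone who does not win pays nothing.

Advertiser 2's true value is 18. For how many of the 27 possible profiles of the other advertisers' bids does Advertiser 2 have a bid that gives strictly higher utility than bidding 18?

Others bid (6, 6, 6): truth gives 0; bid 11 gives 7 > 0. Violating.
Others bid (6, 6, 11): truth gives 0; bid 11 gives 7 > 0. Violating.
Others bid (6, 11, 6): truth gives 0; bid 11 gives 7 > 0. Violating.
Others bid (6, 11, 11): truth gives 0; bid 11 gives 7 > 0. Violating.
Others bid (6, 6, 18): truth gives 0; no alternative beats it.
Others bid (6, 11, 18): truth gives 0; no alternative beats it.
(Checking all 27 profiles: 4 have a profitable deviation, 23 do not.)

4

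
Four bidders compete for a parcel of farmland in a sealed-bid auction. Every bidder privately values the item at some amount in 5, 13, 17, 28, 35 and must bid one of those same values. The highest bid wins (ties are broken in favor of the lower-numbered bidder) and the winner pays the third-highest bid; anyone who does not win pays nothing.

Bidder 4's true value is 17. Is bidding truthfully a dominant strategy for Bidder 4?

Consider the case where Bidder 1 bids 5, Bidder 2 bids 5 and Bidder 3 bids 17.
Truthful bid 17: loses, pays 0, utility 0.
Bid 28 instead: wins, pays 5, utility 17 - 5 = 12.
Since 12 > 0, bidding 28 is strictly better here, so truthful bidding is not dominant.

No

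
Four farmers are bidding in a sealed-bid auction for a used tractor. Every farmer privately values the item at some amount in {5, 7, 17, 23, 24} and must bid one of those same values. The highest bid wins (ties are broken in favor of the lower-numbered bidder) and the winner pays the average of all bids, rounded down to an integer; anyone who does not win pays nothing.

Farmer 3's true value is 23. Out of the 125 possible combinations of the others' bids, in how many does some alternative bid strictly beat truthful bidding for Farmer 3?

Others bid (5, 5, 5): truth gives 14; bid 7 gives 18 > 14. Violating.
Others bid (5, 5, 7): truth gives 13; bid 7 gives 17 > 13. Violating.
Others bid (5, 5, 17): truth gives 11; bid 17 gives 12 > 11. Violating.
Others bid (5, 5, 24): truth gives 0; bid 24 gives 9 > 0. Violating.
Others bid (5, 5, 23): truth gives 9; no alternative beats it.
Others bid (5, 7, 23): truth gives 9; no alternative beats it.
(Checking all 125 profiles: 54 have a profitable deviation, 71 do not.)

54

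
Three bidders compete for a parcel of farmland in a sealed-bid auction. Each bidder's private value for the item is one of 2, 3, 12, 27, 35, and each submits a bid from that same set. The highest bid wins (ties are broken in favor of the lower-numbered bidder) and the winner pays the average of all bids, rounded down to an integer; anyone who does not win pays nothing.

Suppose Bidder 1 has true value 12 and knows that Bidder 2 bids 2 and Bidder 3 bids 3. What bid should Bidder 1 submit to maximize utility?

Bid 2: loses, pays 0, utility 0.
Bid 3: wins, pays 2, utility 12 - 2 = 10.
Bid 12: wins, pays 5, utility 12 - 5 = 7.
Bid 27: wins, pays 10, utility 12 - 10 = 2.
Bid 35: wins, pays 13, utility 12 - 13 = -1.
The best choice is 3 with utility 10.

3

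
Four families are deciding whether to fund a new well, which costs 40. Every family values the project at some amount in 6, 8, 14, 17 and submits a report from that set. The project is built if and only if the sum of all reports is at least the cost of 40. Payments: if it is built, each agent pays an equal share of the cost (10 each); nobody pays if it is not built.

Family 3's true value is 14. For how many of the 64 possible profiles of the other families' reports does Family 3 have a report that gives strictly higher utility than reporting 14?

1

Others report (8, 8, 8): truth gives 0; report 17 gives 4 > 0. Violating.
Others report (6, 6, 6): truth gives 0; no alternative beats it.
Others report (6, 6, 8): truth gives 0; no alternative beats it.
(Checking all 64 profiles: 1 has a profitable deviation, 63 do not.)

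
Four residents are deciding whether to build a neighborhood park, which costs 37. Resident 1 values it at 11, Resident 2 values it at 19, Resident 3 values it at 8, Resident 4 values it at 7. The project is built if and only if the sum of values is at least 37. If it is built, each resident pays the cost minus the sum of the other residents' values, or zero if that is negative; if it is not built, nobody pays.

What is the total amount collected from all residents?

14

Total value 45 ≥ cost 37, so it is built.
Resident 1: others sum to 34; max(0, 37 - 34) = 3.
Resident 2: others sum to 26; max(0, 37 - 26) = 11.
Resident 3: others sum to 37; max(0, 37 - 37) = 0.
Resident 4: others sum to 38; max(0, 37 - 38) = 0.
Total collected = 3 + 11 + 0 + 0 = 14.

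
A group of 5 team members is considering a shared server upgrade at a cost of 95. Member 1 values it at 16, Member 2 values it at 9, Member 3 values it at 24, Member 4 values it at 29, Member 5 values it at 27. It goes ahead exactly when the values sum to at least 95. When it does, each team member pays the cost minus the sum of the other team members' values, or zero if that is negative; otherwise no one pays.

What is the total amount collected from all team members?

56

Total value 105 ≥ cost 95, so it is built.
Member 1: others sum to 89; max(0, 95 - 89) = 6.
Member 2: others sum to 96; max(0, 95 - 96) = 0.
Member 3: others sum to 81; max(0, 95 - 81) = 14.
Member 4: others sum to 76; max(0, 95 - 76) = 19.
Member 5: others sum to 78; max(0, 95 - 78) = 17.
Total collected = 6 + 0 + 14 + 19 + 17 = 56.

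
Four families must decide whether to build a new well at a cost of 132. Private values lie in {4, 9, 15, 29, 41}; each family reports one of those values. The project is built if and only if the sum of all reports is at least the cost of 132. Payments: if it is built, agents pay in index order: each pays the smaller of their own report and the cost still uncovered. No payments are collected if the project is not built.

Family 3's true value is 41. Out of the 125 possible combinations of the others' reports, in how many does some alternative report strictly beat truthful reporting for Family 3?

Others report (29, 41, 41): truth gives 0; report 29 gives 12 > 0. Violating.
Others report (41, 29, 41): truth gives 0; report 29 gives 12 > 0. Violating.
Others report (41, 41, 29): truth gives 0; report 29 gives 12 > 0. Violating.
Others report (41, 41, 41): truth gives 0; report 9 gives 32 > 0. Violating.
Others report (4, 4, 4): truth gives 0; no alternative beats it.
Others report (4, 4, 9): truth gives 0; no alternative beats it.
(Checking all 125 profiles: 4 have a profitable deviation, 121 do not.)

4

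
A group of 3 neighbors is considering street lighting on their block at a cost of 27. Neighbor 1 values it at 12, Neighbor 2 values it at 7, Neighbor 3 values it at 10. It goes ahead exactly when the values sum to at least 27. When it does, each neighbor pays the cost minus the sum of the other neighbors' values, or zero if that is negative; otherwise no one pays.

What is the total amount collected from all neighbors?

Total value 29 ≥ cost 27, so it is built.
Neighbor 1: others sum to 17; max(0, 27 - 17) = 10.
Neighbor 2: others sum to 22; max(0, 27 - 22) = 5.
Neighbor 3: others sum to 19; max(0, 27 - 19) = 8.
Total collected = 10 + 5 + 8 = 23.

23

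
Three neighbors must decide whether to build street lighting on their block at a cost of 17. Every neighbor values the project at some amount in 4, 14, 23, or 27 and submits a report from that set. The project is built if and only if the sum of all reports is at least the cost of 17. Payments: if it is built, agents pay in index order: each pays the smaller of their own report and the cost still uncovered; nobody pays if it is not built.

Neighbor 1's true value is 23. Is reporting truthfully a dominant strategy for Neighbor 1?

Consider the case where Neighbor 2 reports 4 and Neighbor 3 reports 4.
Truthful report 23: project built, pays 17, utility 23 - 17 = 6.
Report 14 instead: project built, pays 14, utility 23 - 14 = 9.
Since 9 > 6, reporting 14 is strictly better here, so truthful reporting is not dominant.

No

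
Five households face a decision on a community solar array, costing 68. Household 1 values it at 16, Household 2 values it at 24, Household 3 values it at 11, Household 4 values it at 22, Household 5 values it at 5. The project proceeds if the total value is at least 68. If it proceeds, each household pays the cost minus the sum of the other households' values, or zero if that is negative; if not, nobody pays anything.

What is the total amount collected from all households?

Total value 78 ≥ cost 68, so it is built.
Household 1: others sum to 62; max(0, 68 - 62) = 6.
Household 2: others sum to 54; max(0, 68 - 54) = 14.
Household 3: others sum to 67; max(0, 68 - 67) = 1.
Household 4: others sum to 56; max(0, 68 - 56) = 12.
Household 5: others sum to 73; max(0, 68 - 73) = 0.
Total collected = 6 + 14 + 1 + 12 + 0 = 33.

33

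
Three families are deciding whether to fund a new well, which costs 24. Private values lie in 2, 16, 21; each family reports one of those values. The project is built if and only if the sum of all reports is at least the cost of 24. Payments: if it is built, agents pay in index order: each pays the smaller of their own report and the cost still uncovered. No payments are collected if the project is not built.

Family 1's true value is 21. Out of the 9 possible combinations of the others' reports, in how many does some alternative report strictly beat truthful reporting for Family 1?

Others report (2, 16): truth gives 0; report 16 gives 5 > 0. Violating.
Others report (2, 21): truth gives 0; report 2 gives 19 > 0. Violating.
Others report (16, 2): truth gives 0; report 16 gives 5 > 0. Violating.
Others report (16, 16): truth gives 0; report 2 gives 19 > 0. Violating.
Others report (2, 2): truth gives 0; no alternative beats it.
(Checking all 9 profiles: 8 have a profitable deviation, 1 does not.)

8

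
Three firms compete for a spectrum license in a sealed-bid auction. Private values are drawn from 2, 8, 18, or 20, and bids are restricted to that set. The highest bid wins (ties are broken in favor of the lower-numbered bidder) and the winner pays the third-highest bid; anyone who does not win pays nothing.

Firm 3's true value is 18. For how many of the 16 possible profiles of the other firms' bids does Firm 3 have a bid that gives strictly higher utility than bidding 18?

Others bid (2, 18): truth gives 0; bid 20 gives 16 > 0. Violating.
Others bid (8, 18): truth gives 0; bid 20 gives 10 > 0. Violating.
Others bid (18, 2): truth gives 0; bid 20 gives 16 > 0. Violating.
Others bid (18, 8): truth gives 0; bid 20 gives 10 > 0. Violating.
Others bid (2, 2): truth gives 16; no alternative beats it.
Others bid (2, 8): truth gives 16; no alternative beats it.
(Checking all 16 profiles: 4 have a profitable deviation, 12 do not.)

4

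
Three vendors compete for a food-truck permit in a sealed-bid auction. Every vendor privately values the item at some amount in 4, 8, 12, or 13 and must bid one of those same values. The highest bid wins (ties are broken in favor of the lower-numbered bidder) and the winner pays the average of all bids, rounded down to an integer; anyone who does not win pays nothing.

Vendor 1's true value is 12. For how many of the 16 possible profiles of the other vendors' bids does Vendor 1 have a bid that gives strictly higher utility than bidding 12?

Others bid (4, 4): truth gives 6; bid 4 gives 8 > 6. Violating.
Others bid (4, 8): truth gives 4; bid 8 gives 6 > 4. Violating.
Others bid (4, 13): truth gives 0; bid 13 gives 2 > 0. Violating.
Others bid (8, 4): truth gives 4; bid 8 gives 6 > 4. Violating.
Others bid (4, 12): truth gives 3; no alternative beats it.
Others bid (8, 12): truth gives 2; no alternative beats it.
(Checking all 16 profiles: 8 have a profitable deviation, 8 do not.)

8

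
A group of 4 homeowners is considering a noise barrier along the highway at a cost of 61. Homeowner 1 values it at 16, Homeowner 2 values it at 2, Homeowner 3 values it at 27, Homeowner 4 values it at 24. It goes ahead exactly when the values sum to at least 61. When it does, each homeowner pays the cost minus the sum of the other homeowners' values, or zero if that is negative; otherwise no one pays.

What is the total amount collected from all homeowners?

Total value 69 ≥ cost 61, so it is built.
Homeowner 1: others sum to 53; max(0, 61 - 53) = 8.
Homeowner 2: others sum to 67; max(0, 61 - 67) = 0.
Homeowner 3: others sum to 42; max(0, 61 - 42) = 19.
Homeowner 4: others sum to 45; max(0, 61 - 45) = 16.
Total collected = 8 + 0 + 19 + 16 = 43.

43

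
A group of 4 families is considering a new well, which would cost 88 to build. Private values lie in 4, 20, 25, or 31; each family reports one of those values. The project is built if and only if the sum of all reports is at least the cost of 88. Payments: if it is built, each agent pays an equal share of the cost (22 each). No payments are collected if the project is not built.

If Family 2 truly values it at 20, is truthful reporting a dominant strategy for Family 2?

Consider the case where Family 1 reports 20, Family 3 reports 20 and Family 4 reports 31.
Truthful report 20: project built, pays 22, utility 20 - 22 = -2.
Report 4 instead: project not built, utility 0.
Since 0 > -2, reporting 4 is strictly better here, so truthful reporting is not dominant.

No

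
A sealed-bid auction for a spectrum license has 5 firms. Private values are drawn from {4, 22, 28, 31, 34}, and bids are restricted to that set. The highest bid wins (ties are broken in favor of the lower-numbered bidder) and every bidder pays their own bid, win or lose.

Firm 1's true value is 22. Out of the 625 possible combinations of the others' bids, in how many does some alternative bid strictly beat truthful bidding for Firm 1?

Others bid (4, 4, 4, 4): truth gives 0; bid 4 gives 18 > 0. Violating.
Others bid (4, 4, 4, 28): truth gives -22; bid 4 gives -4 > -22. Violating.
Others bid (4, 4, 4, 31): truth gives -22; bid 4 gives -4 > -22. Violating.
Others bid (4, 4, 4, 34): truth gives -22; bid 4 gives -4 > -22. Violating.
Others bid (4, 4, 4, 22): truth gives 0; no alternative beats it.
Others bid (4, 4, 22, 4): truth gives 0; no alternative beats it.
(Checking all 625 profiles: 610 have a profitable deviation, 15 do not.)

610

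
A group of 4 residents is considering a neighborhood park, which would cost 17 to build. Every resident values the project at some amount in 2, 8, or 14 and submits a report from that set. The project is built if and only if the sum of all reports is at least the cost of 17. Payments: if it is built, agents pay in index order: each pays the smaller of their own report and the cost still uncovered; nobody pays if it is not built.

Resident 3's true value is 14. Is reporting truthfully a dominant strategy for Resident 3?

Consider the case where Resident 1 reports 2, Resident 2 reports 2 and Resident 4 reports 8.
Truthful report 14: project built, pays 13, utility 14 - 13 = 1.
Report 8 instead: project built, pays 8, utility 14 - 8 = 6.
Since 6 > 1, reporting 8 is strictly better here, so truthful reporting is not dominant.

No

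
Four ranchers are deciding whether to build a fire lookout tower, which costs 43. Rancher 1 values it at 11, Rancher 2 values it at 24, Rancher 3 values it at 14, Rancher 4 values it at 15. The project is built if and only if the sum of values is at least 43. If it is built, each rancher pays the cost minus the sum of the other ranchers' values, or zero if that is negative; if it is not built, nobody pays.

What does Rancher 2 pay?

Total value 64 ≥ cost 43, so the project is built.
The other ranchers' values sum to 40.
Cost minus that sum is 43 - 40 = 3.

3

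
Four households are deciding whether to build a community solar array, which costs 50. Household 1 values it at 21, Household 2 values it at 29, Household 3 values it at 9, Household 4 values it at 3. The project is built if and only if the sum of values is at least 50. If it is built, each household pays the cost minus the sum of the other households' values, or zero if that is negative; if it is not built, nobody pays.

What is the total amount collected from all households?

26

Total value 62 ≥ cost 50, so it is built.
Household 1: others sum to 41; max(0, 50 - 41) = 9.
Household 2: others sum to 33; max(0, 50 - 33) = 17.
Household 3: others sum to 53; max(0, 50 - 53) = 0.
Household 4: others sum to 59; max(0, 50 - 59) = 0.
Total collected = 9 + 17 + 0 + 0 = 26.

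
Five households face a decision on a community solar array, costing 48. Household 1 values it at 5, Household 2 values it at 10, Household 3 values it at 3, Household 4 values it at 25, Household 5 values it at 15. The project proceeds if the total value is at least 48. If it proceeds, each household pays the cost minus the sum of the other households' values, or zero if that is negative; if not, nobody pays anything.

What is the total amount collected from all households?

20

Total value 58 ≥ cost 48, so it is built.
Household 1: others sum to 53; max(0, 48 - 53) = 0.
Household 2: others sum to 48; max(0, 48 - 48) = 0.
Household 3: others sum to 55; max(0, 48 - 55) = 0.
Household 4: others sum to 33; max(0, 48 - 33) = 15.
Household 5: others sum to 43; max(0, 48 - 43) = 5.
Total collected = 0 + 0 + 0 + 15 + 5 = 20.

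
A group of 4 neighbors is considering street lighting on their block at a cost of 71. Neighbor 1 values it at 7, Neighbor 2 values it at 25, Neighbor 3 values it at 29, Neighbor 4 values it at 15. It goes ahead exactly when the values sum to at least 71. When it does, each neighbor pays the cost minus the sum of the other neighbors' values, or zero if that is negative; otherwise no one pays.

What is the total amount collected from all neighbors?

Total value 76 ≥ cost 71, so it is built.
Neighbor 1: others sum to 69; max(0, 71 - 69) = 2.
Neighbor 2: others sum to 51; max(0, 71 - 51) = 20.
Neighbor 3: others sum to 47; max(0, 71 - 47) = 24.
Neighbor 4: others sum to 61; max(0, 71 - 61) = 10.
Total collected = 2 + 20 + 24 + 10 = 56.

56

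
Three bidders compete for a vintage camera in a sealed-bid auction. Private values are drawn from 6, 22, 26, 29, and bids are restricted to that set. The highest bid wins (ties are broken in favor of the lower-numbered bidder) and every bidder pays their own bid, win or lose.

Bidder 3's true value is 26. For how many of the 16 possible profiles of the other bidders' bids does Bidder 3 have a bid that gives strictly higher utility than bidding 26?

13

Others bid (6, 6): truth gives 0; bid 22 gives 4 > 0. Violating.
Others bid (6, 26): truth gives -26; bid 29 gives -3 > -26. Violating.
Others bid (6, 29): truth gives -26; bid 6 gives -6 > -26. Violating.
Others bid (22, 26): truth gives -26; bid 29 gives -3 > -26. Violating.
Others bid (6, 22): truth gives 0; no alternative beats it.
Others bid (22, 6): truth gives 0; no alternative beats it.
(Checking all 16 profiles: 13 have a profitable deviation, 3 do not.)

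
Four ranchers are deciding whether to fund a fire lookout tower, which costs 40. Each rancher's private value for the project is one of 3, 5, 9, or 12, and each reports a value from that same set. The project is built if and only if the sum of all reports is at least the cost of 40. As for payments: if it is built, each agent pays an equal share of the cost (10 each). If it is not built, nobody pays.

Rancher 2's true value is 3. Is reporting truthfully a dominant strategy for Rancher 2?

Yes

Check each profile of the others' reports and compare truth against every alternative report.
Others report (12, 12, 12): truth gives 0, best alternative gives -7.
Others report (3, 3, 3): truth gives 0, best alternative gives 0.
Others report (3, 3, 5): truth gives 0, best alternative gives 0.
Others report (3, 3, 9): truth gives 0, best alternative gives 0.
Others report (3, 3, 12): truth gives 0, best alternative gives 0.
Others report (3, 5, 3): truth gives 0, best alternative gives 0.
(Remaining 58 profiles checked similarly; truth is weakly best in each.)
In every case the truthful report is at least as good as any alternative, so it is a dominant strategy.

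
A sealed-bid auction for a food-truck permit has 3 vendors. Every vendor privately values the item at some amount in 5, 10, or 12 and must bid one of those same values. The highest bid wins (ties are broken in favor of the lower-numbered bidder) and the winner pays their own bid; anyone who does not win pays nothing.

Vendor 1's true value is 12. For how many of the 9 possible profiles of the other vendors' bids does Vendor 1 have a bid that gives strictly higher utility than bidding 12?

4

Others bid (5, 5): truth gives 0; bid 5 gives 7 > 0. Violating.
Others bid (5, 10): truth gives 0; bid 10 gives 2 > 0. Violating.
Others bid (10, 5): truth gives 0; bid 10 gives 2 > 0. Violating.
Others bid (10, 10): truth gives 0; bid 10 gives 2 > 0. Violating.
Others bid (5, 12): truth gives 0; no alternative beats it.
Others bid (10, 12): truth gives 0; no alternative beats it.
(Checking all 9 profiles: 4 have a profitable deviation, 5 do not.)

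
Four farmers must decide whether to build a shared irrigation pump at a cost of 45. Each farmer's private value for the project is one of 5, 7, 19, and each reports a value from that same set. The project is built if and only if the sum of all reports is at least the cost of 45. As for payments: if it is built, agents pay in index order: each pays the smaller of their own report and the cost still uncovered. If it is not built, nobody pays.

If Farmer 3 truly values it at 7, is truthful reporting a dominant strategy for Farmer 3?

Consider the case where Farmer 1 reports 5, Farmer 2 reports 19 and Farmer 4 reports 19.
Truthful report 7: project built, pays 7, utility 7 - 7 = 0.
Report 5 instead: project built, pays 5, utility 7 - 5 = 2.
Since 2 > 0, reporting 5 is strictly better here, so truthful reporting is not dominant.

No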